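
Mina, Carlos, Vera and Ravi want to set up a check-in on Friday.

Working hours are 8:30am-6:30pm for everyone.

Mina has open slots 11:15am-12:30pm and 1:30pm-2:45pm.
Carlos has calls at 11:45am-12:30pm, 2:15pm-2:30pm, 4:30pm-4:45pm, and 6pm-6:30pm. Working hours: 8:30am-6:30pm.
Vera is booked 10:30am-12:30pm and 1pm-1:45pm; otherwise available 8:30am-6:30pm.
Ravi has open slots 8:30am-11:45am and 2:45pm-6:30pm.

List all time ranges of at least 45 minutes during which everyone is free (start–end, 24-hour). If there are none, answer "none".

Carlos free within 08:30–18:30: 08:30–11:45, 12:30–14:15, 14:30–16:30, 16:45–18:00.
Vera free within 08:30–18:30: 08:30–10:30, 12:30–13:00, 13:45–18:30.
Mina ∩ Carlos: 11:15–11:45, 13:30–14:15, 14:30–14:45.
Mina ∩ Carlos ∩ Vera: 13:45–14:15, 14:30–14:45.
Mina ∩ Carlos ∩ Vera ∩ Ravi: (none).
Windows ≥ 45 min: (none).

none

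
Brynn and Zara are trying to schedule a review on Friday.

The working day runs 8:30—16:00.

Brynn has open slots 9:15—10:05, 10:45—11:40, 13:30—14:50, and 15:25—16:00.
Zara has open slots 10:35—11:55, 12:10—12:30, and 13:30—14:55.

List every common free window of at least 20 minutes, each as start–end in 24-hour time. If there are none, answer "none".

10:45–11:40, 13:30–14:50

Brynn ∩ Zara: 10:45–11:40, 13:30–14:50.
Windows ≥ 20 min: 10:45–11:40, 13:30–14:50.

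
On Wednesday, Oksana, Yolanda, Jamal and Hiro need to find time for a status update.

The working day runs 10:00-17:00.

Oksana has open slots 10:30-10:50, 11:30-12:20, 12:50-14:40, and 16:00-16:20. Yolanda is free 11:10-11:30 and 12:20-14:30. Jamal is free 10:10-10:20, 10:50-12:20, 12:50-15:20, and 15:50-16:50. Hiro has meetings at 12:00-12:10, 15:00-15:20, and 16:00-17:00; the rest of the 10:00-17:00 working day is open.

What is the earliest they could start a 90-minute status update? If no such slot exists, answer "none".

12:50

Hiro free within 10:00–17:00: 10:00–12:00, 12:10–15:00, 15:20–16:00.
Oksana ∩ Yolanda: 12:50–14:30.
Oksana ∩ Yolanda ∩ Jamal: 12:50–14:30.
Oksana ∩ Yolanda ∩ Jamal ∩ Hiro: 12:50–14:30.
Windows ≥ 90 min: 12:50–14:30.
Earliest such window starts at 12:50.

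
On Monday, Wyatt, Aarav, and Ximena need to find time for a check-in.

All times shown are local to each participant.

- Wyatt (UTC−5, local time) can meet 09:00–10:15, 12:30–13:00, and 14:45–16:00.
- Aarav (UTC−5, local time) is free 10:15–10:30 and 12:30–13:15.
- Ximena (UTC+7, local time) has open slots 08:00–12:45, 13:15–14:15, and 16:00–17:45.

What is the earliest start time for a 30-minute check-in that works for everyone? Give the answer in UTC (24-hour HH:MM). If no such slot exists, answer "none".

Wyatt → UTC: 14:00–15:15, 17:30–18:00, 19:45–21:00.
Aarav → UTC: 15:15–15:30, 17:30–18:15.
Ximena → UTC: 01:00–05:45, 06:15–07:15, 09:00–10:45.
Wyatt ∩ Aarav: 17:30–18:00.
Wyatt ∩ Aarav ∩ Ximena: (none).
Windows ≥ 30 min: (none).

none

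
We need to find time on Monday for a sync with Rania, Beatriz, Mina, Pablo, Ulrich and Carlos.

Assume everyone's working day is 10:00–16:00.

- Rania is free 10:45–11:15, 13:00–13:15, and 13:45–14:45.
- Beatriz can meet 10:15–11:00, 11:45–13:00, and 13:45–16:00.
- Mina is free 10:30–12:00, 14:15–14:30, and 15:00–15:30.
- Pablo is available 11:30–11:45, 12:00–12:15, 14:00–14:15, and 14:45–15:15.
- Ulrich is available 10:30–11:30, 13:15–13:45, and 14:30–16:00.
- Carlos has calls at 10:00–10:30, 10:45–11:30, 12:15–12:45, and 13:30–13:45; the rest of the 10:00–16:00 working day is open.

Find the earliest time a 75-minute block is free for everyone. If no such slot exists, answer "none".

none

Carlos free within 10:00–16:00: 10:30–10:45, 11:30–12:15, 12:45–13:30, 13:45–16:00.
Rania ∩ Beatriz: 10:45–11:00, 13:45–14:45.
Rania ∩ Beatriz ∩ Mina: 10:45–11:00, 14:15–14:30.
Rania ∩ Beatriz ∩ Mina ∩ Pablo: (none).
Rania ∩ Beatriz ∩ Mina ∩ Pablo ∩ Ulrich: (none).
Rania ∩ Beatriz ∩ Mina ∩ Pablo ∩ Ulrich ∩ Carlos: (none).
Windows ≥ 75 min: (none).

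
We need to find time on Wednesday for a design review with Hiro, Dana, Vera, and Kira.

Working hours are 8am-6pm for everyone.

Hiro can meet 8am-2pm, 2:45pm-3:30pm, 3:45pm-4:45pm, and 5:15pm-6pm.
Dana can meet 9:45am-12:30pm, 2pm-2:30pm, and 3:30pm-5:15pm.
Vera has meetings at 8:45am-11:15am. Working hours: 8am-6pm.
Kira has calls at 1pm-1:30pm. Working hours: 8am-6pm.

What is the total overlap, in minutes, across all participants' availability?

135 minutes

Vera free within 08:00–18:00: 08:00–08:45, 11:15–18:00.
Kira free within 08:00–18:00: 08:00–13:00, 13:30–18:00.
Hiro ∩ Dana: 09:45–12:30, 15:45–16:45.
Hiro ∩ Dana ∩ Vera: 11:15–12:30, 15:45–16:45.
Hiro ∩ Dana ∩ Vera ∩ Kira: 11:15–12:30, 15:45–16:45.
Total common minutes: 75 + 60 = 135.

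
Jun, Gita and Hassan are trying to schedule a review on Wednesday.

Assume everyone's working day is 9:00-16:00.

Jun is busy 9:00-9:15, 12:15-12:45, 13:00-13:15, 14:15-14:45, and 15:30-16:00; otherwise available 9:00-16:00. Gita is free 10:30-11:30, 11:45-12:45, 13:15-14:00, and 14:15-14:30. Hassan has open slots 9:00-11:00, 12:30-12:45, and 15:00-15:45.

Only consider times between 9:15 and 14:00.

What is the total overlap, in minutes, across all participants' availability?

30 minutes

Jun free within 09:00–16:00: 09:15–12:15, 12:45–13:00, 13:15–14:15, 14:45–15:30.
Jun ∩ Gita: 10:30–11:30, 11:45–12:15, 13:15–14:00.
Jun ∩ Gita ∩ Hassan: 10:30–11:00.
Restricted to 09:15–14:00: 10:30–11:00.
Total common minutes: 30.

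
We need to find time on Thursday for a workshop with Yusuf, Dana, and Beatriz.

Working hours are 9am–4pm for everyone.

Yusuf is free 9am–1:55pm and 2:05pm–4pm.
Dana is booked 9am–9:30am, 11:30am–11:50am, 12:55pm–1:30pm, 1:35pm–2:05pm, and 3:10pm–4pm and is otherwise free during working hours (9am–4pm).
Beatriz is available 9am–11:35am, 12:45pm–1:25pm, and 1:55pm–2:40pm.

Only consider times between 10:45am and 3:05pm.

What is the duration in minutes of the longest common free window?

Dana free within 09:00–16:00: 09:30–11:30, 11:50–12:55, 13:30–13:35, 14:05–15:10.
Yusuf ∩ Dana: 09:30–11:30, 11:50–12:55, 13:30–13:35, 14:05–15:10.
Yusuf ∩ Dana ∩ Beatriz: 09:30–11:30, 12:45–12:55, 14:05–14:40.
Restricted to 10:45–15:05: 10:45–11:30, 12:45–12:55, 14:05–14:40.
Common window lengths: 45, 10, 35 min; longest is 45.

45 minutes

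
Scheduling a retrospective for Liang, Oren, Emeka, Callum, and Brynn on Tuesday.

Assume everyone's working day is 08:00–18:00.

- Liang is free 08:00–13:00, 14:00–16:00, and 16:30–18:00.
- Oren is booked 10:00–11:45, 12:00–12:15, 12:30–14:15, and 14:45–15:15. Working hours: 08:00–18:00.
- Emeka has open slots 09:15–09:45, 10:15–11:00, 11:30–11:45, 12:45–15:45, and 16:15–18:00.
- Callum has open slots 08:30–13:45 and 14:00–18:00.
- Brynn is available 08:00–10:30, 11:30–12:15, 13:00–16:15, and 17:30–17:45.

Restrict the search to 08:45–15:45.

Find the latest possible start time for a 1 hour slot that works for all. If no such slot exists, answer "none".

none

Oren free within 08:00–18:00: 08:00–10:00, 11:45–12:00, 12:15–12:30, 14:15–14:45, 15:15–18:00.
Liang ∩ Oren: 08:00–10:00, 11:45–12:00, 12:15–12:30, 14:15–14:45, 15:15–16:00, 16:30–18:00.
Liang ∩ Oren ∩ Emeka: 09:15–09:45, 14:15–14:45, 15:15–15:45, 16:30–18:00.
Liang ∩ Oren ∩ Emeka ∩ Callum: 09:15–09:45, 14:15–14:45, 15:15–15:45, 16:30–18:00.
Liang ∩ Oren ∩ Emeka ∩ Callum ∩ Brynn: 09:15–09:45, 14:15–14:45, 15:15–15:45, 17:30–17:45.
Restricted to 08:45–15:45: 09:15–09:45, 14:15–14:45, 15:15–15:45.
Windows ≥ 60 min: (none).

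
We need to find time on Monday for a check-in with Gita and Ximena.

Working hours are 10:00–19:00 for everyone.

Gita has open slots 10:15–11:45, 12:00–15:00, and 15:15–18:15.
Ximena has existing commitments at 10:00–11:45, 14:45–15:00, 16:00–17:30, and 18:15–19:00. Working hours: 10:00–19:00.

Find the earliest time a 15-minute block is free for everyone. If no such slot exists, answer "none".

12:00

Ximena free within 10:00–19:00: 11:45–14:45, 15:00–16:00, 17:30–18:15.
Gita ∩ Ximena: 12:00–14:45, 15:15–16:00, 17:30–18:15.
Windows ≥ 15 min: 12:00–14:45, 15:15–16:00, 17:30–18:15.
Earliest such window starts at 12:00.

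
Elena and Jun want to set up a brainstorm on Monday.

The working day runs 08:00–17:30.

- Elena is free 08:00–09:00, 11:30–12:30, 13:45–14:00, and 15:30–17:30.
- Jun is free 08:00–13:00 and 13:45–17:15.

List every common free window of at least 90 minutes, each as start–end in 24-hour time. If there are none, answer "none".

Elena ∩ Jun: 08:00–09:00, 11:30–12:30, 13:45–14:00, 15:30–17:15.
Windows ≥ 90 min: 15:30–17:15.

15:30–17:15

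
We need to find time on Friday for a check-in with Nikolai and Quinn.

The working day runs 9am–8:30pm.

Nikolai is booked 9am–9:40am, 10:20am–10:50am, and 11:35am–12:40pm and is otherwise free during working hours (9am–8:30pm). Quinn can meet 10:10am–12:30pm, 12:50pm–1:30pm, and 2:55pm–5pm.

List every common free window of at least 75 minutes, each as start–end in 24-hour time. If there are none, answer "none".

Nikolai free within 09:00–20:30: 09:40–10:20, 10:50–11:35, 12:40–20:30.
Nikolai ∩ Quinn: 10:10–10:20, 10:50–11:35, 12:50–13:30, 14:55–17:00.
Windows ≥ 75 min: 14:55–17:00.

14:55–17:00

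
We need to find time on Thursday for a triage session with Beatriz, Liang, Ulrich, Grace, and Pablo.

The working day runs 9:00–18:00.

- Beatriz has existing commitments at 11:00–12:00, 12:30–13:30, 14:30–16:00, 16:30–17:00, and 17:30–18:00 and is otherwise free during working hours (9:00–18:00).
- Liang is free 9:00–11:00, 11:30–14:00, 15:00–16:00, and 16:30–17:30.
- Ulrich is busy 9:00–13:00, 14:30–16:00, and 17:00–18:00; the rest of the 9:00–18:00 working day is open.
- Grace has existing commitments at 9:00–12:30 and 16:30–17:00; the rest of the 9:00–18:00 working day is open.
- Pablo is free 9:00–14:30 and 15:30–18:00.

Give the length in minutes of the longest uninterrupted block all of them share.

30 minutes

Beatriz free within 09:00–18:00: 09:00–11:00, 12:00–12:30, 13:30–14:30, 16:00–16:30, 17:00–17:30.
Ulrich free within 09:00–18:00: 13:00–14:30, 16:00–17:00.
Grace free within 09:00–18:00: 12:30–16:30, 17:00–18:00.
Beatriz ∩ Liang: 09:00–11:00, 12:00–12:30, 13:30–14:00, 17:00–17:30.
Beatriz ∩ Liang ∩ Ulrich: 13:30–14:00.
Beatriz ∩ Liang ∩ Ulrich ∩ Grace: 13:30–14:00.
Beatriz ∩ Liang ∩ Ulrich ∩ Grace ∩ Pablo: 13:30–14:00.
Single common window of 30 minutes.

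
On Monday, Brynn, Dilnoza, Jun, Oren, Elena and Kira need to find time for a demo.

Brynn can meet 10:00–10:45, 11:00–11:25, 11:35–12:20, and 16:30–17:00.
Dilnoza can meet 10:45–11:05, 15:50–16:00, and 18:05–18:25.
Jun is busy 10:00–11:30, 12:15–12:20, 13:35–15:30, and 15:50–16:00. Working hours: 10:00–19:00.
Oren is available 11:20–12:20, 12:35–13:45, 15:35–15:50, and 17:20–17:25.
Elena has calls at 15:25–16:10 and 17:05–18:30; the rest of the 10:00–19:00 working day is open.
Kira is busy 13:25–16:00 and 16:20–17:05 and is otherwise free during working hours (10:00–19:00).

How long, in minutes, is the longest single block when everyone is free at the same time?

Jun free within 10:00–19:00: 11:30–12:15, 12:20–13:35, 15:30–15:50, 16:00–19:00.
Elena free within 10:00–19:00: 10:00–15:25, 16:10–17:05, 18:30–19:00.
Kira free within 10:00–19:00: 10:00–13:25, 16:00–16:20, 17:05–19:00.
Brynn ∩ Dilnoza: 11:00–11:05.
Brynn ∩ Dilnoza ∩ Jun: (none).
Brynn ∩ Dilnoza ∩ Jun ∩ Oren: (none).
Brynn ∩ Dilnoza ∩ Jun ∩ Oren ∩ Elena: (none).
Brynn ∩ Dilnoza ∩ Jun ∩ Oren ∩ Elena ∩ Kira: (none).
No common window.

0 minutes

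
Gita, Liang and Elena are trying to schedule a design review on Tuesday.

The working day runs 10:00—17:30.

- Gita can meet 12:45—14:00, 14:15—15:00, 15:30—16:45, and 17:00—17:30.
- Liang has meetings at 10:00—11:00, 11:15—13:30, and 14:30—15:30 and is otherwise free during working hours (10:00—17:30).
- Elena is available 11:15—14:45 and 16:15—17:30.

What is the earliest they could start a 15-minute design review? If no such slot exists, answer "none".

13:30

Liang free within 10:00–17:30: 11:00–11:15, 13:30–14:30, 15:30–17:30.
Gita ∩ Liang: 13:30–14:00, 14:15–14:30, 15:30–16:45, 17:00–17:30.
Gita ∩ Liang ∩ Elena: 13:30–14:00, 14:15–14:30, 16:15–16:45, 17:00–17:30.
Windows ≥ 15 min: 13:30–14:00, 14:15–14:30, 16:15–16:45, 17:00–17:30.
Earliest such window starts at 13:30.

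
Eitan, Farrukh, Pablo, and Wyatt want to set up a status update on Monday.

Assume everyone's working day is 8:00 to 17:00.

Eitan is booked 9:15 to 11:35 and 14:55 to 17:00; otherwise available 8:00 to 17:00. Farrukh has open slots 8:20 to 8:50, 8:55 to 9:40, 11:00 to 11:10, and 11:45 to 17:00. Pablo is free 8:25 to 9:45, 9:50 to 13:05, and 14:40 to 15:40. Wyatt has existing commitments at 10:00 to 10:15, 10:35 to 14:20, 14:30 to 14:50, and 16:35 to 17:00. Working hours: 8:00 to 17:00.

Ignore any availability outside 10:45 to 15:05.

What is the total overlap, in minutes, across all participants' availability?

Eitan free within 08:00–17:00: 08:00–09:15, 11:35–14:55.
Wyatt free within 08:00–17:00: 08:00–10:00, 10:15–10:35, 14:20–14:30, 14:50–16:35.
Eitan ∩ Farrukh: 08:20–08:50, 08:55–09:15, 11:45–14:55.
Eitan ∩ Farrukh ∩ Pablo: 08:25–08:50, 08:55–09:15, 11:45–13:05, 14:40–14:55.
Eitan ∩ Farrukh ∩ Pablo ∩ Wyatt: 08:25–08:50, 08:55–09:15, 14:50–14:55.
Restricted to 10:45–15:05: 14:50–14:55.
Total common minutes: 5.

5 minutes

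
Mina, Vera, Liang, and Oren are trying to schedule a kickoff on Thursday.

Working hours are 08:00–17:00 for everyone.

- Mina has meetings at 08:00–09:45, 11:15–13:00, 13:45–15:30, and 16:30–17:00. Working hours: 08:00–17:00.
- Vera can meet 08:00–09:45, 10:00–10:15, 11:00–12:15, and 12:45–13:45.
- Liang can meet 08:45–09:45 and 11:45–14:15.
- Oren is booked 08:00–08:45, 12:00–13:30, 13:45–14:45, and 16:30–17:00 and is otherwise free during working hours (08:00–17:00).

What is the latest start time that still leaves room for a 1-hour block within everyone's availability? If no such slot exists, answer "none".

none

Mina free within 08:00–17:00: 09:45–11:15, 13:00–13:45, 15:30–16:30.
Oren free within 08:00–17:00: 08:45–12:00, 13:30–13:45, 14:45–16:30.
Mina ∩ Vera: 10:00–10:15, 11:00–11:15, 13:00–13:45.
Mina ∩ Vera ∩ Liang: 13:00–13:45.
Mina ∩ Vera ∩ Liang ∩ Oren: 13:30–13:45.
Windows ≥ 60 min: (none).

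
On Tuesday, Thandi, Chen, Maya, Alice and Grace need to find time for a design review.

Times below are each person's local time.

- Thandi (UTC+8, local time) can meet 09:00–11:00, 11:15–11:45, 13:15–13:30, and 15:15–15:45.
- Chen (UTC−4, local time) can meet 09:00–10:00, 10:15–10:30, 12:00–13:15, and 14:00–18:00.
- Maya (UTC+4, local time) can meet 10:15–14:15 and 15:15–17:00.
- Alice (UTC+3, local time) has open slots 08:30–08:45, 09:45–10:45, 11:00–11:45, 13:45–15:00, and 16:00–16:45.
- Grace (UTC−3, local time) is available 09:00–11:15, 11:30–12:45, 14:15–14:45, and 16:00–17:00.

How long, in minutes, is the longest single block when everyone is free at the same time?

Thandi → UTC: 01:00–03:00, 03:15–03:45, 05:15–05:30, 07:15–07:45.
Chen → UTC: 13:00–14:00, 14:15–14:30, 16:00–17:15, 18:00–22:00.
Maya → UTC: 06:15–10:15, 11:15–13:00.
Alice → UTC: 05:30–05:45, 06:45–07:45, 08:00–08:45, 10:45–12:00, 13:00–13:45.
Grace → UTC: 12:00–14:15, 14:30–15:45, 17:15–17:45, 19:00–20:00.
Thandi ∩ Chen: (none).
Thandi ∩ Chen ∩ Maya: (none).
Thandi ∩ Chen ∩ Maya ∩ Alice: (none).
Thandi ∩ Chen ∩ Maya ∩ Alice ∩ Grace: (none).
No common window.

0 minutes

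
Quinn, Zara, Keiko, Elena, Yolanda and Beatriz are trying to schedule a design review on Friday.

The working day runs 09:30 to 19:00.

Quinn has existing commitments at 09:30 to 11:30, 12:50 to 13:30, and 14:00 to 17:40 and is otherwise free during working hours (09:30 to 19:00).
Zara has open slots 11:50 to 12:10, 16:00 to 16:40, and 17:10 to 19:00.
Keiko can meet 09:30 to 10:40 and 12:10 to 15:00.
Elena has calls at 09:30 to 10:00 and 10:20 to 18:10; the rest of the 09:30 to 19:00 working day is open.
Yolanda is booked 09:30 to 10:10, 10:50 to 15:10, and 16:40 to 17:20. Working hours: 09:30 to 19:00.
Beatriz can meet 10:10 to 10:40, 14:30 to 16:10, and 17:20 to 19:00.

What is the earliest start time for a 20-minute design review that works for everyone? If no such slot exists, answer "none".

Quinn free within 09:30–19:00: 11:30–12:50, 13:30–14:00, 17:40–19:00.
Elena free within 09:30–19:00: 10:00–10:20, 18:10–19:00.
Yolanda free within 09:30–19:00: 10:10–10:50, 15:10–16:40, 17:20–19:00.
Quinn ∩ Zara: 11:50–12:10, 17:40–19:00.
Quinn ∩ Zara ∩ Keiko: (none).
Quinn ∩ Zara ∩ Keiko ∩ Elena: (none).
Quinn ∩ Zara ∩ Keiko ∩ Elena ∩ Yolanda: (none).
Quinn ∩ Zara ∩ Keiko ∩ Elena ∩ Yolanda ∩ Beatriz: (none).
Windows ≥ 20 min: (none).

none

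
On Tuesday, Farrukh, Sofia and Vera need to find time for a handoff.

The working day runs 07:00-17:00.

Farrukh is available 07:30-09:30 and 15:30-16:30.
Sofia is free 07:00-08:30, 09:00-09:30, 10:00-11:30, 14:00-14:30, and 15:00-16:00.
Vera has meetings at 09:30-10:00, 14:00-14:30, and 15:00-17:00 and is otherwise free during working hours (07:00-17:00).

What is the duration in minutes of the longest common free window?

60 minutes

Vera free within 07:00–17:00: 07:00–09:30, 10:00–14:00, 14:30–15:00.
Farrukh ∩ Sofia: 07:30–08:30, 09:00–09:30, 15:30–16:00.
Farrukh ∩ Sofia ∩ Vera: 07:30–08:30, 09:00–09:30.
Common window lengths: 60, 30 min; longest is 60.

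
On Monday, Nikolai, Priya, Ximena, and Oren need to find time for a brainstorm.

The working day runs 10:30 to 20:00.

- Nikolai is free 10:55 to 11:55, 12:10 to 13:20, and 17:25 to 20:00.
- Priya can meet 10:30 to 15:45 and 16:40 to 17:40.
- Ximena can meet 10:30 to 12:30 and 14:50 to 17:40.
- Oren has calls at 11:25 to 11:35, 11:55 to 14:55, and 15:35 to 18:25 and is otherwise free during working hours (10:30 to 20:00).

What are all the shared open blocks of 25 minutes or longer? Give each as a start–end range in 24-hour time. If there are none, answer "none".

10:55–11:25

Oren free within 10:30–20:00: 10:30–11:25, 11:35–11:55, 14:55–15:35, 18:25–20:00.
Nikolai ∩ Priya: 10:55–11:55, 12:10–13:20, 17:25–17:40.
Nikolai ∩ Priya ∩ Ximena: 10:55–11:55, 12:10–12:30, 17:25–17:40.
Nikolai ∩ Priya ∩ Ximena ∩ Oren: 10:55–11:25, 11:35–11:55.
Windows ≥ 25 min: 10:55–11:25.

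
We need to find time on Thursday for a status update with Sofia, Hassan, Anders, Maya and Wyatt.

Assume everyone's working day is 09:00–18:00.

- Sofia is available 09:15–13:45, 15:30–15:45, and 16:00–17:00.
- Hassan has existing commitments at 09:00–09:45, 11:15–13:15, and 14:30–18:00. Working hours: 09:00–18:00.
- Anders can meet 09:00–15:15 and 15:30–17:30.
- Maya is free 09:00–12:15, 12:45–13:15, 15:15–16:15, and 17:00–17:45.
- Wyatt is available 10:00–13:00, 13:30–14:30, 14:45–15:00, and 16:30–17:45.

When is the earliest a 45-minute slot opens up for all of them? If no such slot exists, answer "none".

Hassan free within 09:00–18:00: 09:45–11:15, 13:15–14:30.
Sofia ∩ Hassan: 09:45–11:15, 13:15–13:45.
Sofia ∩ Hassan ∩ Anders: 09:45–11:15, 13:15–13:45.
Sofia ∩ Hassan ∩ Anders ∩ Maya: 09:45–11:15.
Sofia ∩ Hassan ∩ Anders ∩ Maya ∩ Wyatt: 10:00–11:15.
Windows ≥ 45 min: 10:00–11:15.
Earliest such window starts at 10:00.

10:00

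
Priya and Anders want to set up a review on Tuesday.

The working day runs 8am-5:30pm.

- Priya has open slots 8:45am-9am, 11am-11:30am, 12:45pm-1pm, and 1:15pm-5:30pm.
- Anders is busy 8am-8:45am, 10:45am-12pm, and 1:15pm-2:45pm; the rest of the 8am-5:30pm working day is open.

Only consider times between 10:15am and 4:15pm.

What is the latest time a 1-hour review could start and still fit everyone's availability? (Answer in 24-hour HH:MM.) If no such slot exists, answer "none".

15:15

Anders free within 08:00–17:30: 08:45–10:45, 12:00–13:15, 14:45–17:30.
Priya ∩ Anders: 08:45–09:00, 12:45–13:00, 14:45–17:30.
Restricted to 10:15–16:15: 12:45–13:00, 14:45–16:15.
Windows ≥ 60 min: 14:45–16:15.
Latest start in the last window 14:45–16:15 is 16:15 − 60 min = 15:15.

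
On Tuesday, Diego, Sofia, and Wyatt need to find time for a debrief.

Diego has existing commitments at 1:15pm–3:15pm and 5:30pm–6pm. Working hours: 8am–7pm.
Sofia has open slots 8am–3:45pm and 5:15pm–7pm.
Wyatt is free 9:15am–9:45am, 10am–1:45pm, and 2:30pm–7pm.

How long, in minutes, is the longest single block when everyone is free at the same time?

195 minutes

Diego free within 08:00–19:00: 08:00–13:15, 15:15–17:30, 18:00–19:00.
Diego ∩ Sofia: 08:00–13:15, 15:15–15:45, 17:15–17:30, 18:00–19:00.
Diego ∩ Sofia ∩ Wyatt: 09:15–09:45, 10:00–13:15, 15:15–15:45, 17:15–17:30, 18:00–19:00.
Common window lengths: 30, 195, 30, 15, 60 min; longest is 195.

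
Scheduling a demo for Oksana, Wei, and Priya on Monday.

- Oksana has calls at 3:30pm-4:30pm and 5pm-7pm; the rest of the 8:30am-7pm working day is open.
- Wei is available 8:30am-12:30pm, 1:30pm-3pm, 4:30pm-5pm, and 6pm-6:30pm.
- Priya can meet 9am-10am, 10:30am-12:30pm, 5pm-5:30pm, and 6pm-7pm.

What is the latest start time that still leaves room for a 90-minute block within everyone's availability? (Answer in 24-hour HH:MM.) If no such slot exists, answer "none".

Oksana free within 08:30–19:00: 08:30–15:30, 16:30–17:00.
Oksana ∩ Wei: 08:30–12:30, 13:30–15:00, 16:30–17:00.
Oksana ∩ Wei ∩ Priya: 09:00–10:00, 10:30–12:30.
Windows ≥ 90 min: 10:30–12:30.
Latest start in the last window 10:30–12:30 is 12:30 − 90 min = 11:00.

11:00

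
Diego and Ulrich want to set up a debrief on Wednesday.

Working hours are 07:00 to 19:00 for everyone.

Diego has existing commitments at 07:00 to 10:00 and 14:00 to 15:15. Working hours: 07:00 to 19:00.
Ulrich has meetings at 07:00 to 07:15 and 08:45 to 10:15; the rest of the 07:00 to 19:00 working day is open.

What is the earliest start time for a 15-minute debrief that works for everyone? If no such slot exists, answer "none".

10:15

Diego free within 07:00–19:00: 10:00–14:00, 15:15–19:00.
Ulrich free within 07:00–19:00: 07:15–08:45, 10:15–19:00.
Diego ∩ Ulrich: 10:15–14:00, 15:15–19:00.
Windows ≥ 15 min: 10:15–14:00, 15:15–19:00.
Earliest such window starts at 10:15.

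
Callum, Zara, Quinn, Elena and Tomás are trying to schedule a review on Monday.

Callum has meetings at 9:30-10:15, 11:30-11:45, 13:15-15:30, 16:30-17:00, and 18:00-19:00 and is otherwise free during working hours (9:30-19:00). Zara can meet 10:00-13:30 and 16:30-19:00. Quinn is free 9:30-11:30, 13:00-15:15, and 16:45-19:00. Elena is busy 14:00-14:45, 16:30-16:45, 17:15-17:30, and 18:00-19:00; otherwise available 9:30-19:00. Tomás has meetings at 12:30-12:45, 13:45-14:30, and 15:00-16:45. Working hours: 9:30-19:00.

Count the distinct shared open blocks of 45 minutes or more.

1

Callum free within 09:30–19:00: 10:15–11:30, 11:45–13:15, 15:30–16:30, 17:00–18:00.
Elena free within 09:30–19:00: 09:30–14:00, 14:45–16:30, 16:45–17:15, 17:30–18:00.
Tomás free within 09:30–19:00: 09:30–12:30, 12:45–13:45, 14:30–15:00, 16:45–19:00.
Callum ∩ Zara: 10:15–11:30, 11:45–13:15, 17:00–18:00.
Callum ∩ Zara ∩ Quinn: 10:15–11:30, 13:00–13:15, 17:00–18:00.
Callum ∩ Zara ∩ Quinn ∩ Elena: 10:15–11:30, 13:00–13:15, 17:00–17:15, 17:30–18:00.
Callum ∩ Zara ∩ Quinn ∩ Elena ∩ Tomás: 10:15–11:30, 13:00–13:15, 17:00–17:15, 17:30–18:00.
Windows ≥ 45 min: 10:15–11:30.
That's 1 window.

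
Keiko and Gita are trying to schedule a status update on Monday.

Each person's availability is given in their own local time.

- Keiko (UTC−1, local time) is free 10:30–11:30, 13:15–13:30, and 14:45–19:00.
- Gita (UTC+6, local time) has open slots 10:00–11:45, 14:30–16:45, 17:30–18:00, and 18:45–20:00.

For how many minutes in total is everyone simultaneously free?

Keiko → UTC: 11:30–12:30, 14:15–14:30, 15:45–20:00.
Gita → UTC: 04:00–05:45, 08:30–10:45, 11:30–12:00, 12:45–14:00.
Keiko ∩ Gita: 11:30–12:00.
Total common minutes: 30.

30 minutes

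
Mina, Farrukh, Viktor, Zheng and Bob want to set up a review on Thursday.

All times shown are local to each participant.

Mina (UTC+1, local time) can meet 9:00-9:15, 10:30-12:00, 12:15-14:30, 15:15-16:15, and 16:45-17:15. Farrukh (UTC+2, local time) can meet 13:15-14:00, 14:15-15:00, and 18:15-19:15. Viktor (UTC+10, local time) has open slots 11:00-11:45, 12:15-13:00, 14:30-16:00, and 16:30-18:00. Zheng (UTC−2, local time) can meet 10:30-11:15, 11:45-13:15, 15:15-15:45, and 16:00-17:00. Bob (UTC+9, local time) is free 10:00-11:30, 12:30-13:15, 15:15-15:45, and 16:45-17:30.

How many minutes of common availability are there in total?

Mina → UTC: 08:00–08:15, 09:30–11:00, 11:15–13:30, 14:15–15:15, 15:45–16:15.
Farrukh → UTC: 11:15–12:00, 12:15–13:00, 16:15–17:15.
Viktor → UTC: 01:00–01:45, 02:15–03:00, 04:30–06:00, 06:30–08:00.
Zheng → UTC: 12:30–13:15, 13:45–15:15, 17:15–17:45, 18:00–19:00.
Bob → UTC: 01:00–02:30, 03:30–04:15, 06:15–06:45, 07:45–08:30.
Mina ∩ Farrukh: 11:15–12:00, 12:15–13:00.
Mina ∩ Farrukh ∩ Viktor: (none).
Mina ∩ Farrukh ∩ Viktor ∩ Zheng: (none).
Mina ∩ Farrukh ∩ Viktor ∩ Zheng ∩ Bob: (none).
Total common minutes: 0.

0 minutes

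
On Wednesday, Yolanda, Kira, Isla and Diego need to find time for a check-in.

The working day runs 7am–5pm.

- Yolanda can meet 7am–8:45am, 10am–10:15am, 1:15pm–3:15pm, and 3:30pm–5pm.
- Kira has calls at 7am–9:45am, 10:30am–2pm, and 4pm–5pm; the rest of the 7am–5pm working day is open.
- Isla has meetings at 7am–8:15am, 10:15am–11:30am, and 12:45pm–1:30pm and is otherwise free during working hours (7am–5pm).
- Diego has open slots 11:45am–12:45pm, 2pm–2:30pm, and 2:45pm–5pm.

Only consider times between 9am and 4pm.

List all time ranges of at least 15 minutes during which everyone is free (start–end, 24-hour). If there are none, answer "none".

Kira free within 07:00–17:00: 09:45–10:30, 14:00–16:00.
Isla free within 07:00–17:00: 08:15–10:15, 11:30–12:45, 13:30–17:00.
Yolanda ∩ Kira: 10:00–10:15, 14:00–15:15, 15:30–16:00.
Yolanda ∩ Kira ∩ Isla: 10:00–10:15, 14:00–15:15, 15:30–16:00.
Yolanda ∩ Kira ∩ Isla ∩ Diego: 14:00–14:30, 14:45–15:15, 15:30–16:00.
Restricted to 09:00–16:00: 14:00–14:30, 14:45–15:15, 15:30–16:00.
Windows ≥ 15 min: 14:00–14:30, 14:45–15:15, 15:30–16:00.

14:00–14:30, 14:45–15:15, 15:30–16:00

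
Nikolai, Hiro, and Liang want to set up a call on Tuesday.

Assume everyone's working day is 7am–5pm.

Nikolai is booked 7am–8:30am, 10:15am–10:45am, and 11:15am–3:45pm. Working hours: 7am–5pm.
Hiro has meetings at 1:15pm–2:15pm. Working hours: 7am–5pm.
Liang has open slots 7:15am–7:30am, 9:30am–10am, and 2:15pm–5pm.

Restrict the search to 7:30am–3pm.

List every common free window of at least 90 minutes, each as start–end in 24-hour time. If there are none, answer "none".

none

Nikolai free within 07:00–17:00: 08:30–10:15, 10:45–11:15, 15:45–17:00.
Hiro free within 07:00–17:00: 07:00–13:15, 14:15–17:00.
Nikolai ∩ Hiro: 08:30–10:15, 10:45–11:15, 15:45–17:00.
Nikolai ∩ Hiro ∩ Liang: 09:30–10:00, 15:45–17:00.
Restricted to 07:30–15:00: 09:30–10:00.
Windows ≥ 90 min: (none).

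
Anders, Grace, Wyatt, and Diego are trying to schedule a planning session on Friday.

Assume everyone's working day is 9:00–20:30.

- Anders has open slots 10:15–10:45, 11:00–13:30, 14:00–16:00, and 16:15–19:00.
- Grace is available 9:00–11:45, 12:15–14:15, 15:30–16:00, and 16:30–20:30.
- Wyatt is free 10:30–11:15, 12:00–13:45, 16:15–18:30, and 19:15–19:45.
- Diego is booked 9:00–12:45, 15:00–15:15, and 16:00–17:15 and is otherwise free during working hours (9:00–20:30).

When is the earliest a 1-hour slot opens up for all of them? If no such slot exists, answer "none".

17:15

Diego free within 09:00–20:30: 12:45–15:00, 15:15–16:00, 17:15–20:30.
Anders ∩ Grace: 10:15–10:45, 11:00–11:45, 12:15–13:30, 14:00–14:15, 15:30–16:00, 16:30–19:00.
Anders ∩ Grace ∩ Wyatt: 10:30–10:45, 11:00–11:15, 12:15–13:30, 16:30–18:30.
Anders ∩ Grace ∩ Wyatt ∩ Diego: 12:45–13:30, 17:15–18:30.
Windows ≥ 60 min: 17:15–18:30.
Earliest such window starts at 17:15.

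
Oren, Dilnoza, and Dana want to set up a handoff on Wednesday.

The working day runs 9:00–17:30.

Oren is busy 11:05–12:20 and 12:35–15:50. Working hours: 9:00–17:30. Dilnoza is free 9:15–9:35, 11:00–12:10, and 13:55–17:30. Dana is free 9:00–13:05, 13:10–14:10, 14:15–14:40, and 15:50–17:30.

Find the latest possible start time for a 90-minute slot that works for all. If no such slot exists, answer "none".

Oren free within 09:00–17:30: 09:00–11:05, 12:20–12:35, 15:50–17:30.
Oren ∩ Dilnoza: 09:15–09:35, 11:00–11:05, 15:50–17:30.
Oren ∩ Dilnoza ∩ Dana: 09:15–09:35, 11:00–11:05, 15:50–17:30.
Windows ≥ 90 min: 15:50–17:30.
Latest start in the last window 15:50–17:30 is 17:30 − 90 min = 16:00.

16:00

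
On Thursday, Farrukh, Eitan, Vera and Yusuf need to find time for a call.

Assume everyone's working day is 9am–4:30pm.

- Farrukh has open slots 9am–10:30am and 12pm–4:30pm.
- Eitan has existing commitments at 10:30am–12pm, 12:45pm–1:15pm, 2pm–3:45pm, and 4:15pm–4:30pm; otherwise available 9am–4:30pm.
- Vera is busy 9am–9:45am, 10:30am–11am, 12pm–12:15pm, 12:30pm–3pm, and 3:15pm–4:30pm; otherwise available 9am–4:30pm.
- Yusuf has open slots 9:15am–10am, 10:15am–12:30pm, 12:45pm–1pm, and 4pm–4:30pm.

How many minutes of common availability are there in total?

Eitan free within 09:00–16:30: 09:00–10:30, 12:00–12:45, 13:15–14:00, 15:45–16:15.
Vera free within 09:00–16:30: 09:45–10:30, 11:00–12:00, 12:15–12:30, 15:00–15:15.
Farrukh ∩ Eitan: 09:00–10:30, 12:00–12:45, 13:15–14:00, 15:45–16:15.
Farrukh ∩ Eitan ∩ Vera: 09:45–10:30, 12:15–12:30.
Farrukh ∩ Eitan ∩ Vera ∩ Yusuf: 09:45–10:00, 10:15–10:30, 12:15–12:30.
Total common minutes: 15 + 15 + 15 = 45.

45 minutes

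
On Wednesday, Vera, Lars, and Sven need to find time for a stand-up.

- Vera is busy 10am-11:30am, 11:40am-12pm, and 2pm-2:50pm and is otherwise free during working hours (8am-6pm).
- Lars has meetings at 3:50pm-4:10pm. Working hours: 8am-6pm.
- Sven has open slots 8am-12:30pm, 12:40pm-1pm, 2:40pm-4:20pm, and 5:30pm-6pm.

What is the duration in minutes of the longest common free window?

120 minutes

Vera free within 08:00–18:00: 08:00–10:00, 11:30–11:40, 12:00–14:00, 14:50–18:00.
Lars free within 08:00–18:00: 08:00–15:50, 16:10–18:00.
Vera ∩ Lars: 08:00–10:00, 11:30–11:40, 12:00–14:00, 14:50–15:50, 16:10–18:00.
Vera ∩ Lars ∩ Sven: 08:00–10:00, 11:30–11:40, 12:00–12:30, 12:40–13:00, 14:50–15:50, 16:10–16:20, 17:30–18:00.
Common window lengths: 120, 10, 30, 20, 60, 10, 30 min; longest is 120.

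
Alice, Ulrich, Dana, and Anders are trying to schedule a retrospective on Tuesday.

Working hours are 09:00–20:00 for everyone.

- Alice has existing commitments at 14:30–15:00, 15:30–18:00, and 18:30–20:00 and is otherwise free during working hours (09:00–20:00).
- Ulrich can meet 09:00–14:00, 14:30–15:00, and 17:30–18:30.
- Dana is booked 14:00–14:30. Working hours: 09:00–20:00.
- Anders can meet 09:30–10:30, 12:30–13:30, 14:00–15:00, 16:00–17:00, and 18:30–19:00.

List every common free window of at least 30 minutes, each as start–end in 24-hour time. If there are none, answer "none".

Alice free within 09:00–20:00: 09:00–14:30, 15:00–15:30, 18:00–18:30.
Dana free within 09:00–20:00: 09:00–14:00, 14:30–20:00.
Alice ∩ Ulrich: 09:00–14:00, 18:00–18:30.
Alice ∩ Ulrich ∩ Dana: 09:00–14:00, 18:00–18:30.
Alice ∩ Ulrich ∩ Dana ∩ Anders: 09:30–10:30, 12:30–13:30.
Windows ≥ 30 min: 09:30–10:30, 12:30–13:30.

09:30–10:30, 12:30–13:30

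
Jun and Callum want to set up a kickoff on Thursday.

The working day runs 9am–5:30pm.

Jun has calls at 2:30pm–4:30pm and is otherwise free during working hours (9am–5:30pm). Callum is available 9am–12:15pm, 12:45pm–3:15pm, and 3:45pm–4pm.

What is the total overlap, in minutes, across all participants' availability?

Jun free within 09:00–17:30: 09:00–14:30, 16:30–17:30.
Jun ∩ Callum: 09:00–12:15, 12:45–14:30.
Total common minutes: 195 + 105 = 300.

300 minutes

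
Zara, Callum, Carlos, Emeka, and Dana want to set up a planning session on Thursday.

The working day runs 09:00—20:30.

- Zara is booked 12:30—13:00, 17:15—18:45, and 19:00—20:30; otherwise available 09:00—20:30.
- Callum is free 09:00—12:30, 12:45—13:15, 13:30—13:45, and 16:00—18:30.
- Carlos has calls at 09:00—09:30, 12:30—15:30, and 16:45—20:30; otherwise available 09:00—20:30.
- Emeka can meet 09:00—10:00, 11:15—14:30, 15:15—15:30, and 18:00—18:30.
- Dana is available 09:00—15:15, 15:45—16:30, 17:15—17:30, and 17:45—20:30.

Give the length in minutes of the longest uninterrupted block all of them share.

Zara free within 09:00–20:30: 09:00–12:30, 13:00–17:15, 18:45–19:00.
Carlos free within 09:00–20:30: 09:30–12:30, 15:30–16:45.
Zara ∩ Callum: 09:00–12:30, 13:00–13:15, 13:30–13:45, 16:00–17:15.
Zara ∩ Callum ∩ Carlos: 09:30–12:30, 16:00–16:45.
Zara ∩ Callum ∩ Carlos ∩ Emeka: 09:30–10:00, 11:15–12:30.
Zara ∩ Callum ∩ Carlos ∩ Emeka ∩ Dana: 09:30–10:00, 11:15–12:30.
Common window lengths: 30, 75 min; longest is 75.

75 minutes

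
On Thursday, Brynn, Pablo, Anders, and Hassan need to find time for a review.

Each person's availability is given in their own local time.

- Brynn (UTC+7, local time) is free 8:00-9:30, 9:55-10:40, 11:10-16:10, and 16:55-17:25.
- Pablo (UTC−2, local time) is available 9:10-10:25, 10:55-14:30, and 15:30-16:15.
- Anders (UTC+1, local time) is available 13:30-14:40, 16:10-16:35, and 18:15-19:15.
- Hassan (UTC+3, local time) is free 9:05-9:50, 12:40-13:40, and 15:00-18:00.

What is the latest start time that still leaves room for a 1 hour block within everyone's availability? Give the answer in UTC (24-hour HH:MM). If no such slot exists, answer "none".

none

Brynn → UTC: 01:00–02:30, 02:55–03:40, 04:10–09:10, 09:55–10:25.
Pablo → UTC: 11:10–12:25, 12:55–16:30, 17:30–18:15.
Anders → UTC: 12:30–13:40, 15:10–15:35, 17:15–18:15.
Hassan → UTC: 06:05–06:50, 09:40–10:40, 12:00–15:00.
Brynn ∩ Pablo: (none).
Brynn ∩ Pablo ∩ Anders: (none).
Brynn ∩ Pablo ∩ Anders ∩ Hassan: (none).
Windows ≥ 60 min: (none).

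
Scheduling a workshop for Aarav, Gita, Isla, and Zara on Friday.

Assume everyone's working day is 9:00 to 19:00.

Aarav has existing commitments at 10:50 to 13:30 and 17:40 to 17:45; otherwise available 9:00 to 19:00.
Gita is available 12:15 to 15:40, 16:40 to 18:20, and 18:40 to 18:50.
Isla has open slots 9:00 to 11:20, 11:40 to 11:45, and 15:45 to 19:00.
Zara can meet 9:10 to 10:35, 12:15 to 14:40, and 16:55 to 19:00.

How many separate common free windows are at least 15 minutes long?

2

Aarav free within 09:00–19:00: 09:00–10:50, 13:30–17:40, 17:45–19:00.
Aarav ∩ Gita: 13:30–15:40, 16:40–17:40, 17:45–18:20, 18:40–18:50.
Aarav ∩ Gita ∩ Isla: 16:40–17:40, 17:45–18:20, 18:40–18:50.
Aarav ∩ Gita ∩ Isla ∩ Zara: 16:55–17:40, 17:45–18:20, 18:40–18:50.
Windows ≥ 15 min: 16:55–17:40, 17:45–18:20.
That's 2 windows.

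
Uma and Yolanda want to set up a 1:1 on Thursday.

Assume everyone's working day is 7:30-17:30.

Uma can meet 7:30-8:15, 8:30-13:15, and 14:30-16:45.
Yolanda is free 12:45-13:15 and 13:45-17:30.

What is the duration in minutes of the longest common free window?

Uma ∩ Yolanda: 12:45–13:15, 14:30–16:45.
Common window lengths: 30, 135 min; longest is 135.

135 minutes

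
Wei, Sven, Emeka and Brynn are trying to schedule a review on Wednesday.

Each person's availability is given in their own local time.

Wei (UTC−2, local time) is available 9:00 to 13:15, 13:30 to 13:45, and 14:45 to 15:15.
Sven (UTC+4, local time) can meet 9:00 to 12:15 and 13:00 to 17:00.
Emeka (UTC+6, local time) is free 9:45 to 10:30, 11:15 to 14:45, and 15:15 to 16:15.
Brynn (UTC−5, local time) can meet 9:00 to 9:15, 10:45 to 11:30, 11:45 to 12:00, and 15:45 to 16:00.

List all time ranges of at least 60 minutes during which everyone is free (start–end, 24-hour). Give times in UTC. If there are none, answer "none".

Wei → UTC: 11:00–15:15, 15:30–15:45, 16:45–17:15.
Sven → UTC: 05:00–08:15, 09:00–13:00.
Emeka → UTC: 03:45–04:30, 05:15–08:45, 09:15–10:15.
Brynn → UTC: 14:00–14:15, 15:45–16:30, 16:45–17:00, 20:45–21:00.
Wei ∩ Sven: 11:00–13:00.
Wei ∩ Sven ∩ Emeka: (none).
Wei ∩ Sven ∩ Emeka ∩ Brynn: (none).
Windows ≥ 60 min: (none).

none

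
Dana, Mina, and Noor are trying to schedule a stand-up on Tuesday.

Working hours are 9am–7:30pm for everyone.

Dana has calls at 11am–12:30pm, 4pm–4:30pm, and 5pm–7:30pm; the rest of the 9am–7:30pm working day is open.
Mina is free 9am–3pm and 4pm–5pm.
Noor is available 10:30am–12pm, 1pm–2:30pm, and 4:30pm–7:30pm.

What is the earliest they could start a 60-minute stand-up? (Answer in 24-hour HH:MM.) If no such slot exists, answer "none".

Dana free within 09:00–19:30: 09:00–11:00, 12:30–16:00, 16:30–17:00.
Dana ∩ Mina: 09:00–11:00, 12:30–15:00, 16:30–17:00.
Dana ∩ Mina ∩ Noor: 10:30–11:00, 13:00–14:30, 16:30–17:00.
Windows ≥ 60 min: 13:00–14:30.
Earliest such window starts at 13:00.

13:00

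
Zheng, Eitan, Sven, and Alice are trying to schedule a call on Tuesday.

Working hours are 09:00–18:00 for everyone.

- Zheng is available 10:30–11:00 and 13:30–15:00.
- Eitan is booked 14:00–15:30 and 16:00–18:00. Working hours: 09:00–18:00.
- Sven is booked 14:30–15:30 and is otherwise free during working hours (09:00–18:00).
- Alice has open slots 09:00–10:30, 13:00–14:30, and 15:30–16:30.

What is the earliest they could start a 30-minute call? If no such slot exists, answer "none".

13:30

Eitan free within 09:00–18:00: 09:00–14:00, 15:30–16:00.
Sven free within 09:00–18:00: 09:00–14:30, 15:30–18:00.
Zheng ∩ Eitan: 10:30–11:00, 13:30–14:00.
Zheng ∩ Eitan ∩ Sven: 10:30–11:00, 13:30–14:00.
Zheng ∩ Eitan ∩ Sven ∩ Alice: 13:30–14:00.
Windows ≥ 30 min: 13:30–14:00.
Earliest such window starts at 13:30.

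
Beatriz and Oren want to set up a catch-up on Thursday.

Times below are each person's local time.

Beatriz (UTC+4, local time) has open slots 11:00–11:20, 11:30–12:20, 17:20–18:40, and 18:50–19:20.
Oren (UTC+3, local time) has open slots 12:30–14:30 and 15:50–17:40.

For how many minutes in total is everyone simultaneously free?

Beatriz → UTC: 07:00–07:20, 07:30–08:20, 13:20–14:40, 14:50–15:20.
Oren → UTC: 09:30–11:30, 12:50–14:40.
Beatriz ∩ Oren: 13:20–14:40.
Total common minutes: 80.

80 minutes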